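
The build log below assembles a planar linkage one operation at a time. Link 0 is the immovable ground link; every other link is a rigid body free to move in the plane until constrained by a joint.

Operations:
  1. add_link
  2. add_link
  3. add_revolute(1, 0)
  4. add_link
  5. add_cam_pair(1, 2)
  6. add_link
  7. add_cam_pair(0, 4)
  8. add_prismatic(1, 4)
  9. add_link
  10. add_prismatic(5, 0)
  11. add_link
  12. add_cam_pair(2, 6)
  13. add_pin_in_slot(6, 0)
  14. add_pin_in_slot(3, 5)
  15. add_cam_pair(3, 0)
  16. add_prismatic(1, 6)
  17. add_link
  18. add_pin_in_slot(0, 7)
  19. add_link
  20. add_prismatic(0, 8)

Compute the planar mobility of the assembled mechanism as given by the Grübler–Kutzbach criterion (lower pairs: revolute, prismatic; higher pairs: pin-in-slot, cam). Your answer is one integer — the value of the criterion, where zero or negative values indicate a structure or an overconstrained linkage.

M = 7

(L,J1,J2)=(1,0,0); link0 fixed
link1: (2,0,0)
link2: (3,0,0)
R 1-0 [J1]: (3,1,0)
link3: (4,1,0)
C 1-2 [J2]: (4,1,1)
link4: (5,1,1)
C 0-4 [J2]: (5,1,2)
P 1-4 [J1]: (5,2,2)
link5: (6,2,2)
P 5-0 [J1]: (6,3,2)
link6: (7,3,2)
C 2-6 [J2]: (7,3,3)
PS 6-0 [J2]: (7,3,4)
PS 3-5 [J2]: (7,3,5)
C 3-0 [J2]: (7,3,6)
P 1-6 [J1]: (7,4,6)
link7: (8,4,6)
PS 0-7 [J2]: (8,4,7)
link8: (9,4,7)
P 0-8 [J1]: (9,5,7)
Grübler: 3·8 − 2·5 − 7 = 7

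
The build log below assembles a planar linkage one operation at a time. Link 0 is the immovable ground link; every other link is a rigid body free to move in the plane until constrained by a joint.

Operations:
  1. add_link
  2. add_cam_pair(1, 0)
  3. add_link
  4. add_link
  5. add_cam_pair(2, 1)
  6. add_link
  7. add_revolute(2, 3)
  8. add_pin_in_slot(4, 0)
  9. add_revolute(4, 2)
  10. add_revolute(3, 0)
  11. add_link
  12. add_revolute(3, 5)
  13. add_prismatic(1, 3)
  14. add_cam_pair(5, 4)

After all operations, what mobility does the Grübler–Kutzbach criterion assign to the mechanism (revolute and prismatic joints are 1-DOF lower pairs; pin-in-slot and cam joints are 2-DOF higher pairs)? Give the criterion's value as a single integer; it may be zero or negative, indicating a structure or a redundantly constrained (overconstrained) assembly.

M = 1

link 0 = ground. State L|J1|J2 = 1|0|0
+link1  2|0|0
C(1,0) f=2→J2  2|0|1
+link2  3|0|1
+link3  4|0|1
C(2,1) f=2→J2  4|0|2
+link4  5|0|2
R(2,3) f=1→J1  5|1|2
PS(4,0) f=2→J2  5|1|3
R(4,2) f=1→J1  5|2|3
R(3,0) f=1→J1  5|3|3
+link5  6|3|3
R(3,5) f=1→J1  6|4|3
P(1,3) f=1→J1  6|5|3
C(5,4) f=2→J2  6|5|4
M = 3(6−1)−2·5−4 = 15−10−4 = 1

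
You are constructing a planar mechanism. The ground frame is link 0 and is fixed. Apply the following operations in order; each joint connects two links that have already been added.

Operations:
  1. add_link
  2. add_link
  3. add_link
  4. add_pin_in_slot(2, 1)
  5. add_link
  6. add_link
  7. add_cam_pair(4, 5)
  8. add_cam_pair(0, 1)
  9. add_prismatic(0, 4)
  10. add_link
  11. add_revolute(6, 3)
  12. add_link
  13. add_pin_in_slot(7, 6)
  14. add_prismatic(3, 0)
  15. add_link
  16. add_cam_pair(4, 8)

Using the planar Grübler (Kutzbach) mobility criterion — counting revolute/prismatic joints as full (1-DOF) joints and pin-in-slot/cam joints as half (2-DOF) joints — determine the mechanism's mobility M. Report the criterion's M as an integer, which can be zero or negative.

M = 13

L=1 J1=0 J2=0
add link → L=2 J1=0 J2=0
add link → L=3 J1=0 J2=0
add link → L=4 J1=0 J2=0
PS@2,1 dof=2 J2 → L=4 J1=0 J2=1
add link → L=5 J1=0 J2=1
add link → L=6 J1=0 J2=1
C@4,5 dof=2 J2 → L=6 J1=0 J2=2
C@0,1 dof=2 J2 → L=6 J1=0 J2=3
P@0,4 dof=1 J1 → L=6 J1=1 J2=3
add link → L=7 J1=1 J2=3
R@6,3 dof=1 J1 → L=7 J1=2 J2=3
add link → L=8 J1=2 J2=3
PS@7,6 dof=2 J2 → L=8 J1=2 J2=4
P@3,0 dof=1 J1 → L=8 J1=3 J2=4
add link → L=9 J1=3 J2=4
C@4,8 dof=2 J2 → L=9 J1=3 J2=5
M=3(L−1)−2J1−J2=3·8−2·3−5=13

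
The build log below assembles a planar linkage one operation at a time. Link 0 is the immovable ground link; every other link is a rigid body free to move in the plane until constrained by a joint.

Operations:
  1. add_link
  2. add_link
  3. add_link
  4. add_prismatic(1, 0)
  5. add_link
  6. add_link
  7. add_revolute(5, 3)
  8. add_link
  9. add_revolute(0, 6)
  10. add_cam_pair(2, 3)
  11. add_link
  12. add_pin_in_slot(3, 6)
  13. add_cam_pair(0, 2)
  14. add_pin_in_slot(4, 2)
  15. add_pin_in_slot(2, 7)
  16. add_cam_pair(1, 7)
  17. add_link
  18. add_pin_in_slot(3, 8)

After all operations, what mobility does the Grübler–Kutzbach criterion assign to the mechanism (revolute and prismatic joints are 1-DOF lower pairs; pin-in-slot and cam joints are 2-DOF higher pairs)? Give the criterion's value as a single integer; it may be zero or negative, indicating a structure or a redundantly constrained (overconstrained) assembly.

(L,J1,J2)=(1,0,0); link0 fixed
link1: (2,0,0)
link2: (3,0,0)
link3: (4,0,0)
P 1-0 [J1]: (4,1,0)
link4: (5,1,0)
link5: (6,1,0)
R 5-3 [J1]: (6,2,0)
link6: (7,2,0)
R 0-6 [J1]: (7,3,0)
C 2-3 [J2]: (7,3,1)
link7: (8,3,1)
PS 3-6 [J2]: (8,3,2)
C 0-2 [J2]: (8,3,3)
PS 4-2 [J2]: (8,3,4)
PS 2-7 [J2]: (8,3,5)
C 1-7 [J2]: (8,3,6)
link8: (9,3,6)
PS 3-8 [J2]: (9,3,7)
Grübler: 3·8 − 2·3 − 7 = 11

M = 11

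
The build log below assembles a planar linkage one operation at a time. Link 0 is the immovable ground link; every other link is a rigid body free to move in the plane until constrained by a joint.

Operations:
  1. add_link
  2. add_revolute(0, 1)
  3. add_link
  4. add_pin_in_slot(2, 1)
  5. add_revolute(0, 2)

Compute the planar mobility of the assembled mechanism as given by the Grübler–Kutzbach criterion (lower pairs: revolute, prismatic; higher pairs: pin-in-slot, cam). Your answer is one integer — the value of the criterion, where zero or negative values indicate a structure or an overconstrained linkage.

M = 1

ground; <1,0,0>
#1 <2,0,0>
R:0↔1 J1 <2,1,0>
#2 <3,1,0>
PS:2↔1 J2 <3,1,1>
R:0↔2 J1 <3,2,1>
3×2 − 2×2 − 1×1 = 1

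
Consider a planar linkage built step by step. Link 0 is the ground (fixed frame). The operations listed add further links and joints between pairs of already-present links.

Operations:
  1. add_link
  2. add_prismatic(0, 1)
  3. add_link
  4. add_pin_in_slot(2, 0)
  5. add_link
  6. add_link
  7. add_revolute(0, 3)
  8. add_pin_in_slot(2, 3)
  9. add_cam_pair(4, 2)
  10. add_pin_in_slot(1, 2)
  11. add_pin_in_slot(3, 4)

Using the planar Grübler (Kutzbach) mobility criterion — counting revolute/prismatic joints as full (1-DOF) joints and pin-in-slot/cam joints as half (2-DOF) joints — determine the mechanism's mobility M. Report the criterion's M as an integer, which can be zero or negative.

M = 3

link 0 = ground. State L|J1|J2 = 1|0|0
+link1  2|0|0
P(0,1) f=1→J1  2|1|0
+link2  3|1|0
PS(2,0) f=2→J2  3|1|1
+link3  4|1|1
+link4  5|1|1
R(0,3) f=1→J1  5|2|1
PS(2,3) f=2→J2  5|2|2
C(4,2) f=2→J2  5|2|3
PS(1,2) f=2→J2  5|2|4
PS(3,4) f=2→J2  5|2|5
M = 3(5−1)−2·2−5 = 12−4−5 = 3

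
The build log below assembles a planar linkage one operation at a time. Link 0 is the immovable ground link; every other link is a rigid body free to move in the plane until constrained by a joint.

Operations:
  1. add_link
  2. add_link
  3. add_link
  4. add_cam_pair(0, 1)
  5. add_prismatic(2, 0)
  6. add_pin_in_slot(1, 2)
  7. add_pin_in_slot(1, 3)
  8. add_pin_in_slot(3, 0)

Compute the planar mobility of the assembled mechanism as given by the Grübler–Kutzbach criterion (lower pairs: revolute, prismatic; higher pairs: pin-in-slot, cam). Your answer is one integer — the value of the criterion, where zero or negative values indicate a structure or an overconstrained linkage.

(L,J1,J2)=(1,0,0); link0 fixed
link1: (2,0,0)
link2: (3,0,0)
link3: (4,0,0)
C 0-1 [J2]: (4,0,1)
P 2-0 [J1]: (4,1,1)
PS 1-2 [J2]: (4,1,2)
PS 1-3 [J2]: (4,1,3)
PS 3-0 [J2]: (4,1,4)
Grübler: 3·3 − 2·1 − 4 = 3

M = 3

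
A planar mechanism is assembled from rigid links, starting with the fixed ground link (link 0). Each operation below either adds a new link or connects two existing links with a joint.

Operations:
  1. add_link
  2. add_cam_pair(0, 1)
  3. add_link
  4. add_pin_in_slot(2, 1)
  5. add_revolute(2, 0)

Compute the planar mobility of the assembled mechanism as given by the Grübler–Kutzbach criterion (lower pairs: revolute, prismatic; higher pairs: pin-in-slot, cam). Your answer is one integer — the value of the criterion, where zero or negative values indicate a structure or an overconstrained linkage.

L=1 J1=0 J2=0
add link → L=2 J1=0 J2=0
C@0,1 dof=2 J2 → L=2 J1=0 J2=1
add link → L=3 J1=0 J2=1
PS@2,1 dof=2 J2 → L=3 J1=0 J2=2
R@2,0 dof=1 J1 → L=3 J1=1 J2=2
M=3(L−1)−2J1−J2=3·2−2·1−2=2

M = 2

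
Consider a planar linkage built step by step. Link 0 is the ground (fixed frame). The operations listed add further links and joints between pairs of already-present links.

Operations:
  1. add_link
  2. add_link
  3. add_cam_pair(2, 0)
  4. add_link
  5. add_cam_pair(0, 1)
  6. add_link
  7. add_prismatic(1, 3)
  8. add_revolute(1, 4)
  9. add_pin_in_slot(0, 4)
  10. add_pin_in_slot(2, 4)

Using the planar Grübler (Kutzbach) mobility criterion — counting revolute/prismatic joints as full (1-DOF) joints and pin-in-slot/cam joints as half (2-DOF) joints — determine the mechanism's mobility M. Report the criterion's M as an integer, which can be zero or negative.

M = 4

ground; <1,0,0>
#1 <2,0,0>
#2 <3,0,0>
C:2↔0 J2 <3,0,1>
#3 <4,0,1>
C:0↔1 J2 <4,0,2>
#4 <5,0,2>
P:1↔3 J1 <5,1,2>
R:1↔4 J1 <5,2,2>
PS:0↔4 J2 <5,2,3>
PS:2↔4 J2 <5,2,4>
3×4 − 2×2 − 1×4 = 4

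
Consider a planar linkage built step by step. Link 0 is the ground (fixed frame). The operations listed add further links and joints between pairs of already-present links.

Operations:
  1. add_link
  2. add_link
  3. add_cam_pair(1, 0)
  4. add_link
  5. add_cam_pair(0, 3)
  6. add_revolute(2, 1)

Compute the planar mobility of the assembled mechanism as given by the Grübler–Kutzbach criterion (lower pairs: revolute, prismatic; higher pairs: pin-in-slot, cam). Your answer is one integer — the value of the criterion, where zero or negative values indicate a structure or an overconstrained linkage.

link 0 = ground. State L|J1|J2 = 1|0|0
+link1  2|0|0
+link2  3|0|0
C(1,0) f=2→J2  3|0|1
+link3  4|0|1
C(0,3) f=2→J2  4|0|2
R(2,1) f=1→J1  4|1|2
M = 3(4−1)−2·1−2 = 9−2−2 = 5

M = 5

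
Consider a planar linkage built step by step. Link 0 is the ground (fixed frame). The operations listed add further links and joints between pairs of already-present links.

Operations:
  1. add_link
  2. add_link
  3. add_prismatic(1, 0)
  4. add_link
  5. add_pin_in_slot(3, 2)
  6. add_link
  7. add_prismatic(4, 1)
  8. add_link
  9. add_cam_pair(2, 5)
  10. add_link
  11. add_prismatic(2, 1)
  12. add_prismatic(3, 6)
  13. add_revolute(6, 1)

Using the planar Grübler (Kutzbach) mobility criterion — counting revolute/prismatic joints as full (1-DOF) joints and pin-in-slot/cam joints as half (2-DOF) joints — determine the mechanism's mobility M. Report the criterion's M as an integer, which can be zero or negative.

M = 6

(L,J1,J2)=(1,0,0); link0 fixed
link1: (2,0,0)
link2: (3,0,0)
P 1-0 [J1]: (3,1,0)
link3: (4,1,0)
PS 3-2 [J2]: (4,1,1)
link4: (5,1,1)
P 4-1 [J1]: (5,2,1)
link5: (6,2,1)
C 2-5 [J2]: (6,2,2)
link6: (7,2,2)
P 2-1 [J1]: (7,3,2)
P 3-6 [J1]: (7,4,2)
R 6-1 [J1]: (7,5,2)
Grübler: 3·6 − 2·5 − 2 = 6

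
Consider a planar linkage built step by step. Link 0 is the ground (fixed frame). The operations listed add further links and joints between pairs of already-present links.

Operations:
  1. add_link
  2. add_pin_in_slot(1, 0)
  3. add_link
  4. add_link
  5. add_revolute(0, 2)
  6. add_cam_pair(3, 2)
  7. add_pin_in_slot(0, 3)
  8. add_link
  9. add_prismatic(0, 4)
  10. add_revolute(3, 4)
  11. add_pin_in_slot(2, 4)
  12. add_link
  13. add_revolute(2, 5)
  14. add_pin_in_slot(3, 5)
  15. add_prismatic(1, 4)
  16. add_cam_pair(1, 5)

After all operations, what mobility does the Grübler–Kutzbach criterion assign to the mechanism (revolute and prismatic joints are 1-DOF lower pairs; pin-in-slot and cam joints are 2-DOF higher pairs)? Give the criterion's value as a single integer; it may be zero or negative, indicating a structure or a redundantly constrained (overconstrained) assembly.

(L,J1,J2)=(1,0,0); link0 fixed
link1: (2,0,0)
PS 1-0 [J2]: (2,0,1)
link2: (3,0,1)
link3: (4,0,1)
R 0-2 [J1]: (4,1,1)
C 3-2 [J2]: (4,1,2)
PS 0-3 [J2]: (4,1,3)
link4: (5,1,3)
P 0-4 [J1]: (5,2,3)
R 3-4 [J1]: (5,3,3)
PS 2-4 [J2]: (5,3,4)
link5: (6,3,4)
R 2-5 [J1]: (6,4,4)
PS 3-5 [J2]: (6,4,5)
P 1-4 [J1]: (6,5,5)
C 1-5 [J2]: (6,5,6)
Grübler: 3·5 − 2·5 − 6 = -1

M = -1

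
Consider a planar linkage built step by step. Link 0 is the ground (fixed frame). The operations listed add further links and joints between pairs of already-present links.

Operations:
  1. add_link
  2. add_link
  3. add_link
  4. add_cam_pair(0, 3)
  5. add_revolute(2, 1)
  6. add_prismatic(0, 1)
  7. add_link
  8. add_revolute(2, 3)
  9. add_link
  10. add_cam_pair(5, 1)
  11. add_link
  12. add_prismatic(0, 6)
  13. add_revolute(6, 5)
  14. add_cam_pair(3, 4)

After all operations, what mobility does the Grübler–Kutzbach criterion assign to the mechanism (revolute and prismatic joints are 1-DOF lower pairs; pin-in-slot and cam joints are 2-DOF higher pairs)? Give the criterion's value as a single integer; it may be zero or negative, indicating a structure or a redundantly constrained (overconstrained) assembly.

M = 5

(L,J1,J2)=(1,0,0); link0 fixed
link1: (2,0,0)
link2: (3,0,0)
link3: (4,0,0)
C 0-3 [J2]: (4,0,1)
R 2-1 [J1]: (4,1,1)
P 0-1 [J1]: (4,2,1)
link4: (5,2,1)
R 2-3 [J1]: (5,3,1)
link5: (6,3,1)
C 5-1 [J2]: (6,3,2)
link6: (7,3,2)
P 0-6 [J1]: (7,4,2)
R 6-5 [J1]: (7,5,2)
C 3-4 [J2]: (7,5,3)
Grübler: 3·6 − 2·5 − 3 = 5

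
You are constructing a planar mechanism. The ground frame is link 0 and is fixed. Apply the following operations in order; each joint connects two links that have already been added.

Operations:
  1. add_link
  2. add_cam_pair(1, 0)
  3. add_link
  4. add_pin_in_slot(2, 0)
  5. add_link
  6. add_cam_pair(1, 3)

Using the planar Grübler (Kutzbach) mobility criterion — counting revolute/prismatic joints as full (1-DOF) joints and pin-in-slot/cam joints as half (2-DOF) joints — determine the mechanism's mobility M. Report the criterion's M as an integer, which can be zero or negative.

L=1 J1=0 J2=0
add link → L=2 J1=0 J2=0
C@1,0 dof=2 J2 → L=2 J1=0 J2=1
add link → L=3 J1=0 J2=1
PS@2,0 dof=2 J2 → L=3 J1=0 J2=2
add link → L=4 J1=0 J2=2
C@1,3 dof=2 J2 → L=4 J1=0 J2=3
M=3(L−1)−2J1−J2=3·3−2·0−3=6

M = 6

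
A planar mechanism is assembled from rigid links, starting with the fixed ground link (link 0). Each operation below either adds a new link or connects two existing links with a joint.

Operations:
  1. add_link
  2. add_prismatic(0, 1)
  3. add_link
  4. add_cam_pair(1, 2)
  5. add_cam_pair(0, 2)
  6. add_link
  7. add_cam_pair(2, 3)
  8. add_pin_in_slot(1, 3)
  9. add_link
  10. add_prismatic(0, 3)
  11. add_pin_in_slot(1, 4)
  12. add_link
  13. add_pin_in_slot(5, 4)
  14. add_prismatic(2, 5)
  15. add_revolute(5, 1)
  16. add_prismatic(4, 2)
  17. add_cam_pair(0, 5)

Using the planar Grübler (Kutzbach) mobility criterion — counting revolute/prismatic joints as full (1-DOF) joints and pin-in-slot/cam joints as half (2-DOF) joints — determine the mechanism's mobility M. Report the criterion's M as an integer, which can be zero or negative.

M = -2

ground; <1,0,0>
#1 <2,0,0>
P:0↔1 J1 <2,1,0>
#2 <3,1,0>
C:1↔2 J2 <3,1,1>
C:0↔2 J2 <3,1,2>
#3 <4,1,2>
C:2↔3 J2 <4,1,3>
PS:1↔3 J2 <4,1,4>
#4 <5,1,4>
P:0↔3 J1 <5,2,4>
PS:1↔4 J2 <5,2,5>
#5 <6,2,5>
PS:5↔4 J2 <6,2,6>
P:2↔5 J1 <6,3,6>
R:5↔1 J1 <6,4,6>
P:4↔2 J1 <6,5,6>
C:0↔5 J2 <6,5,7>
3×5 − 2×5 − 1×7 = -2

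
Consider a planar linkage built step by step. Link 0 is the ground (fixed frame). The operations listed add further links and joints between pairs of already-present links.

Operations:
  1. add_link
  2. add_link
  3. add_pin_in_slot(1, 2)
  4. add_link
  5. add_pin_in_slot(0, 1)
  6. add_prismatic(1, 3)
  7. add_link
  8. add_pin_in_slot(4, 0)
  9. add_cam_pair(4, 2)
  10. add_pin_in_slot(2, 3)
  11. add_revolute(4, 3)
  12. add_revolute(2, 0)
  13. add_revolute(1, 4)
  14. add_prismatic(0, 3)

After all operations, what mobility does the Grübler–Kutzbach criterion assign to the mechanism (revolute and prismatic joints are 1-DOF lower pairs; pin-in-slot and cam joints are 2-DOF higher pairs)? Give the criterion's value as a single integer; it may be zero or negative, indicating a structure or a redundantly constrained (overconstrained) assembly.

ground; <1,0,0>
#1 <2,0,0>
#2 <3,0,0>
PS:1↔2 J2 <3,0,1>
#3 <4,0,1>
PS:0↔1 J2 <4,0,2>
P:1↔3 J1 <4,1,2>
#4 <5,1,2>
PS:4↔0 J2 <5,1,3>
C:4↔2 J2 <5,1,4>
PS:2↔3 J2 <5,1,5>
R:4↔3 J1 <5,2,5>
R:2↔0 J1 <5,3,5>
R:1↔4 J1 <5,4,5>
P:0↔3 J1 <5,5,5>
3×4 − 2×5 − 1×5 = -3

M = -3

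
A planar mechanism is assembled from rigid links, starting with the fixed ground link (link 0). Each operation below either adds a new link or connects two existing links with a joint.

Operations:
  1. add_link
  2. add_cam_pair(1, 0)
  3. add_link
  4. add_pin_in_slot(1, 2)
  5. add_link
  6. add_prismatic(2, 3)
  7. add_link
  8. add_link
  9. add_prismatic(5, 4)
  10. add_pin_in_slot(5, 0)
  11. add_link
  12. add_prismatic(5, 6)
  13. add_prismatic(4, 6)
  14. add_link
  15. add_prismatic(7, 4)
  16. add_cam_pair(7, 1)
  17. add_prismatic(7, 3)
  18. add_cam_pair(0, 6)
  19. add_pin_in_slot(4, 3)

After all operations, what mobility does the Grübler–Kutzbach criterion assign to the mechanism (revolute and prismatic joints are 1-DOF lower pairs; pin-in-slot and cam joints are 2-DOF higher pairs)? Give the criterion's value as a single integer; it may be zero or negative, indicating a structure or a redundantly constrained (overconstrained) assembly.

[1;0;0] (link 0 is ground)
L+ [2;0;0]
C(1,0)∈J2 [2;0;1]
L+ [3;0;1]
PS(1,2)∈J2 [3;0;2]
L+ [4;0;2]
P(2,3)∈J1 [4;1;2]
L+ [5;1;2]
L+ [6;1;2]
P(5,4)∈J1 [6;2;2]
PS(5,0)∈J2 [6;2;3]
L+ [7;2;3]
P(5,6)∈J1 [7;3;3]
P(4,6)∈J1 [7;4;3]
L+ [8;4;3]
P(7,4)∈J1 [8;5;3]
C(7,1)∈J2 [8;5;4]
P(7,3)∈J1 [8;6;4]
C(0,6)∈J2 [8;6;5]
PS(4,3)∈J2 [8;6;6]
mobility = 21 − 12 − 6 = 3

M = 3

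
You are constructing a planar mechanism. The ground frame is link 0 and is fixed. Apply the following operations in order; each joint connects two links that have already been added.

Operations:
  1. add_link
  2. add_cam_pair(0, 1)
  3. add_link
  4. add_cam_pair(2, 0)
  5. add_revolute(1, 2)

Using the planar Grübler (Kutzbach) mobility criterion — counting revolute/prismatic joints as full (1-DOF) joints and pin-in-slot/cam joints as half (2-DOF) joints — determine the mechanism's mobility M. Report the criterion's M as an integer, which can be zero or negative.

ground; <1,0,0>
#1 <2,0,0>
C:0↔1 J2 <2,0,1>
#2 <3,0,1>
C:2↔0 J2 <3,0,2>
R:1↔2 J1 <3,1,2>
3×2 − 2×1 − 1×2 = 2

M = 2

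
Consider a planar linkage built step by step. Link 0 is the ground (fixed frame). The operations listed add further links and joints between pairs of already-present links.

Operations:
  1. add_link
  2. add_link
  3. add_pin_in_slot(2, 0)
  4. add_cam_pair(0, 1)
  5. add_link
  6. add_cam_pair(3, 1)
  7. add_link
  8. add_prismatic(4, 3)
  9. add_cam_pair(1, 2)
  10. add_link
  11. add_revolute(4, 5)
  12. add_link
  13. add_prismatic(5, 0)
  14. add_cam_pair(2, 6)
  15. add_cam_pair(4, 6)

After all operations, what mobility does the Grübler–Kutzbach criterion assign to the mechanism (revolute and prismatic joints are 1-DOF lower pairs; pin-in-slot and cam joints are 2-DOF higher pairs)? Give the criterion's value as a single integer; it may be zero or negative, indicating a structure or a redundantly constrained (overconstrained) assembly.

[1;0;0] (link 0 is ground)
L+ [2;0;0]
L+ [3;0;0]
PS(2,0)∈J2 [3;0;1]
C(0,1)∈J2 [3;0;2]
L+ [4;0;2]
C(3,1)∈J2 [4;0;3]
L+ [5;0;3]
P(4,3)∈J1 [5;1;3]
C(1,2)∈J2 [5;1;4]
L+ [6;1;4]
R(4,5)∈J1 [6;2;4]
L+ [7;2;4]
P(5,0)∈J1 [7;3;4]
C(2,6)∈J2 [7;3;5]
C(4,6)∈J2 [7;3;6]
mobility = 18 − 6 − 6 = 6

M = 6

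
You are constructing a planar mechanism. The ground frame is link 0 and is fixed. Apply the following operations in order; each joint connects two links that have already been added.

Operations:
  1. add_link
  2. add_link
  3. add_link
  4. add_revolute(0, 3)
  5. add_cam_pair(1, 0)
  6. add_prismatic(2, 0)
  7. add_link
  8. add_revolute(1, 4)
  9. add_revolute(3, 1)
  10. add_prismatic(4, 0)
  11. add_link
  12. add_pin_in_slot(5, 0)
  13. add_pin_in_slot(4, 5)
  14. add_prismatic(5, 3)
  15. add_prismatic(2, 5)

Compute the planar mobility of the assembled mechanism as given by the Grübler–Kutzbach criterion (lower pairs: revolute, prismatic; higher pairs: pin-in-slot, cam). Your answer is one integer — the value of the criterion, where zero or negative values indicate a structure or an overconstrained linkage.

M = -2

link 0 = ground. State L|J1|J2 = 1|0|0
+link1  2|0|0
+link2  3|0|0
+link3  4|0|0
R(0,3) f=1→J1  4|1|0
C(1,0) f=2→J2  4|1|1
P(2,0) f=1→J1  4|2|1
+link4  5|2|1
R(1,4) f=1→J1  5|3|1
R(3,1) f=1→J1  5|4|1
P(4,0) f=1→J1  5|5|1
+link5  6|5|1
PS(5,0) f=2→J2  6|5|2
PS(4,5) f=2→J2  6|5|3
P(5,3) f=1→J1  6|6|3
P(2,5) f=1→J1  6|7|3
M = 3(6−1)−2·7−3 = 15−14−3 = -2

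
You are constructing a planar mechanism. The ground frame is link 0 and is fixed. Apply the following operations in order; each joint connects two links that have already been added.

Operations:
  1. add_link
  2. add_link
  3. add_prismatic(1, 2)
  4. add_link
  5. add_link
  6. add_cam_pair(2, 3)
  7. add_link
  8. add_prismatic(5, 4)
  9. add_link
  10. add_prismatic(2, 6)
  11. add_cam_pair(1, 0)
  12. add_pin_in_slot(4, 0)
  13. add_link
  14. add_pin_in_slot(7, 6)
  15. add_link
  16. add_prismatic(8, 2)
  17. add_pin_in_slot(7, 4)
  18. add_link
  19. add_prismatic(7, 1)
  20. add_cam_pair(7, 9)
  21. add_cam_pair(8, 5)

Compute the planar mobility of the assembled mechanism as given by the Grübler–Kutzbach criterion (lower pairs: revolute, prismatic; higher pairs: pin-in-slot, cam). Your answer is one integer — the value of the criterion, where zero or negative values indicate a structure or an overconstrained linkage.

ground; <1,0,0>
#1 <2,0,0>
#2 <3,0,0>
P:1↔2 J1 <3,1,0>
#3 <4,1,0>
#4 <5,1,0>
C:2↔3 J2 <5,1,1>
#5 <6,1,1>
P:5↔4 J1 <6,2,1>
#6 <7,2,1>
P:2↔6 J1 <7,3,1>
C:1↔0 J2 <7,3,2>
PS:4↔0 J2 <7,3,3>
#7 <8,3,3>
PS:7↔6 J2 <8,3,4>
#8 <9,3,4>
P:8↔2 J1 <9,4,4>
PS:7↔4 J2 <9,4,5>
#9 <10,4,5>
P:7↔1 J1 <10,5,5>
C:7↔9 J2 <10,5,6>
C:8↔5 J2 <10,5,7>
3×9 − 2×5 − 1×7 = 10

M = 10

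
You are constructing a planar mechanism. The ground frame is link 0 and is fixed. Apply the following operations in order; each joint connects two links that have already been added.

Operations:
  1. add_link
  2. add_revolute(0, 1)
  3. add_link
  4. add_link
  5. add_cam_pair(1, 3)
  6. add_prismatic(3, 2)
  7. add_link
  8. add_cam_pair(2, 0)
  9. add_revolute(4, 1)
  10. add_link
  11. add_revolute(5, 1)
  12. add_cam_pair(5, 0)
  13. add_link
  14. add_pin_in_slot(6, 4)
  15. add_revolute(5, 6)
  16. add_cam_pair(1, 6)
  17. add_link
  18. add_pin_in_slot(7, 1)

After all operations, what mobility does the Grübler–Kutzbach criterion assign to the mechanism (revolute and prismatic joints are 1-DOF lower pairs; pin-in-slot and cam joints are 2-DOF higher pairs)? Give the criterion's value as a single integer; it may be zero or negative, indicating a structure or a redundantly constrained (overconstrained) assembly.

M = 5

link 0 = ground. State L|J1|J2 = 1|0|0
+link1  2|0|0
R(0,1) f=1→J1  2|1|0
+link2  3|1|0
+link3  4|1|0
C(1,3) f=2→J2  4|1|1
P(3,2) f=1→J1  4|2|1
+link4  5|2|1
C(2,0) f=2→J2  5|2|2
R(4,1) f=1→J1  5|3|2
+link5  6|3|2
R(5,1) f=1→J1  6|4|2
C(5,0) f=2→J2  6|4|3
+link6  7|4|3
PS(6,4) f=2→J2  7|4|4
R(5,6) f=1→J1  7|5|4
C(1,6) f=2→J2  7|5|5
+link7  8|5|5
PS(7,1) f=2→J2  8|5|6
M = 3(8−1)−2·5−6 = 21−10−6 = 5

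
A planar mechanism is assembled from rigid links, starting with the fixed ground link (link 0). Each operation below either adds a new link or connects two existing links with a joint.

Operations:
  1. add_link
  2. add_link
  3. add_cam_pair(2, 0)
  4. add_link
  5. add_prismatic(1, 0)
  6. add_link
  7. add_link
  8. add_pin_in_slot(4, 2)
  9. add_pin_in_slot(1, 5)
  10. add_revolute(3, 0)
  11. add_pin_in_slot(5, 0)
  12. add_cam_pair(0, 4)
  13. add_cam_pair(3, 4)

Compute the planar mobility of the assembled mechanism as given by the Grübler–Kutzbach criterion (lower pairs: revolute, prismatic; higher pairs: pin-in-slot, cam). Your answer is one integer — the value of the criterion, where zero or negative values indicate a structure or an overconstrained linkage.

M = 5

[1;0;0] (link 0 is ground)
L+ [2;0;0]
L+ [3;0;0]
C(2,0)∈J2 [3;0;1]
L+ [4;0;1]
P(1,0)∈J1 [4;1;1]
L+ [5;1;1]
L+ [6;1;1]
PS(4,2)∈J2 [6;1;2]
PS(1,5)∈J2 [6;1;3]
R(3,0)∈J1 [6;2;3]
PS(5,0)∈J2 [6;2;4]
C(0,4)∈J2 [6;2;5]
C(3,4)∈J2 [6;2;6]
mobility = 15 − 4 − 6 = 5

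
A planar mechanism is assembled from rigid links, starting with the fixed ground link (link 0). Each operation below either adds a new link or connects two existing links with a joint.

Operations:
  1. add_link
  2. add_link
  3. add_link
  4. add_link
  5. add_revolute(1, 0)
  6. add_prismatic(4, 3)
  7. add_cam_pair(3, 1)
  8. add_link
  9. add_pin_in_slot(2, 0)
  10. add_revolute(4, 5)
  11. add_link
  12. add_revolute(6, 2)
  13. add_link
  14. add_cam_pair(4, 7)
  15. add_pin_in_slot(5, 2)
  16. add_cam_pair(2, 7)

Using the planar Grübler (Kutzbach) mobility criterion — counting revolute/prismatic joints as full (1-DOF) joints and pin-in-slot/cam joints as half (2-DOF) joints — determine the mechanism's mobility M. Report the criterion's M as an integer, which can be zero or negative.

M = 8

L=1 J1=0 J2=0
add link → L=2 J1=0 J2=0
add link → L=3 J1=0 J2=0
add link → L=4 J1=0 J2=0
add link → L=5 J1=0 J2=0
R@1,0 dof=1 J1 → L=5 J1=1 J2=0
P@4,3 dof=1 J1 → L=5 J1=2 J2=0
C@3,1 dof=2 J2 → L=5 J1=2 J2=1
add link → L=6 J1=2 J2=1
PS@2,0 dof=2 J2 → L=6 J1=2 J2=2
R@4,5 dof=1 J1 → L=6 J1=3 J2=2
add link → L=7 J1=3 J2=2
R@6,2 dof=1 J1 → L=7 J1=4 J2=2
add link → L=8 J1=4 J2=2
C@4,7 dof=2 J2 → L=8 J1=4 J2=3
PS@5,2 dof=2 J2 → L=8 J1=4 J2=4
C@2,7 dof=2 J2 → L=8 J1=4 J2=5
M=3(L−1)−2J1−J2=3·7−2·4−5=8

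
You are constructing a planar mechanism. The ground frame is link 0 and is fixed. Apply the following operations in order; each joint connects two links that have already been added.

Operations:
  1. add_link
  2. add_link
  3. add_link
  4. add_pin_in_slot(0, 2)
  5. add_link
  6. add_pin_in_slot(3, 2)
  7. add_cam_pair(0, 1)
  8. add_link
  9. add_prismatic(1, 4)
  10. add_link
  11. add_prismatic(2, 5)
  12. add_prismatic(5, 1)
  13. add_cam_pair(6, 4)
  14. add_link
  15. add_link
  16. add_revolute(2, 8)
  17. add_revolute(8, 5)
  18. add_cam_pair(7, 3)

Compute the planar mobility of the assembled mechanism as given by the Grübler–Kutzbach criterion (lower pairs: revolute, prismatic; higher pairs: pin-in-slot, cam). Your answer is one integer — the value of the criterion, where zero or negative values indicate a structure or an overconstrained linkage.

M = 9

(L,J1,J2)=(1,0,0); link0 fixed
link1: (2,0,0)
link2: (3,0,0)
link3: (4,0,0)
PS 0-2 [J2]: (4,0,1)
link4: (5,0,1)
PS 3-2 [J2]: (5,0,2)
C 0-1 [J2]: (5,0,3)
link5: (6,0,3)
P 1-4 [J1]: (6,1,3)
link6: (7,1,3)
P 2-5 [J1]: (7,2,3)
P 5-1 [J1]: (7,3,3)
C 6-4 [J2]: (7,3,4)
link7: (8,3,4)
link8: (9,3,4)
R 2-8 [J1]: (9,4,4)
R 8-5 [J1]: (9,5,4)
C 7-3 [J2]: (9,5,5)
Grübler: 3·8 − 2·5 − 5 = 9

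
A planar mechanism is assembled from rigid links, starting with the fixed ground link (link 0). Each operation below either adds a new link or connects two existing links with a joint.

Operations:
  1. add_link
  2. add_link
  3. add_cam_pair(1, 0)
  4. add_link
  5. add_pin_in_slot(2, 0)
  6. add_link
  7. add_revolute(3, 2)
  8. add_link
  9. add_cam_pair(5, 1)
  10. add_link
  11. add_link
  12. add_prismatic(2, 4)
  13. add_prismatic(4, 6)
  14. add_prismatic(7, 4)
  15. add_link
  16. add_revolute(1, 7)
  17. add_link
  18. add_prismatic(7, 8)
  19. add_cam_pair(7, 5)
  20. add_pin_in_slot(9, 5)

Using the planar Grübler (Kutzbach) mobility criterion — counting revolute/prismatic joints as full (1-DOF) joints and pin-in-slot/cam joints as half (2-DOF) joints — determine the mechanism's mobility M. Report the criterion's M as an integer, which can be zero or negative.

ground; <1,0,0>
#1 <2,0,0>
#2 <3,0,0>
C:1↔0 J2 <3,0,1>
#3 <4,0,1>
PS:2↔0 J2 <4,0,2>
#4 <5,0,2>
R:3↔2 J1 <5,1,2>
#5 <6,1,2>
C:5↔1 J2 <6,1,3>
#6 <7,1,3>
#7 <8,1,3>
P:2↔4 J1 <8,2,3>
P:4↔6 J1 <8,3,3>
P:7↔4 J1 <8,4,3>
#8 <9,4,3>
R:1↔7 J1 <9,5,3>
#9 <10,5,3>
P:7↔8 J1 <10,6,3>
C:7↔5 J2 <10,6,4>
PS:9↔5 J2 <10,6,5>
3×9 − 2×6 − 1×5 = 10

M = 10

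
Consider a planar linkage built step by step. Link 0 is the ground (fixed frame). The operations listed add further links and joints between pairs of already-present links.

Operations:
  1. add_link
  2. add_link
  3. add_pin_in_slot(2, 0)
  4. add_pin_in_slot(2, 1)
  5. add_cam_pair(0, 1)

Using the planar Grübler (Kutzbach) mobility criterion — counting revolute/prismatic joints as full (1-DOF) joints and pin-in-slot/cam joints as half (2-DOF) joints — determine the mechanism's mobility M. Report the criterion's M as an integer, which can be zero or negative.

M = 3

(L,J1,J2)=(1,0,0); link0 fixed
link1: (2,0,0)
link2: (3,0,0)
PS 2-0 [J2]: (3,0,1)
PS 2-1 [J2]: (3,0,2)
C 0-1 [J2]: (3,0,3)
Grübler: 3·2 − 2·0 − 3 = 3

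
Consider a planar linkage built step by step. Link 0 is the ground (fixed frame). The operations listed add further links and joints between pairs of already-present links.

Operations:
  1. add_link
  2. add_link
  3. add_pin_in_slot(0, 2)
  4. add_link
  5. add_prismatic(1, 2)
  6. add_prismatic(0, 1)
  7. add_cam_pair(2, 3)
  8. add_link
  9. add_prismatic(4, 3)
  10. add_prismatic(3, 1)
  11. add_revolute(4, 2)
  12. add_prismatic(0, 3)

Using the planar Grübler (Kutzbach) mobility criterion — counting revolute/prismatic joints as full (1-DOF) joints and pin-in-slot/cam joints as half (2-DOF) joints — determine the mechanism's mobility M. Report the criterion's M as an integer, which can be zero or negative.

L=1 J1=0 J2=0
add link → L=2 J1=0 J2=0
add link → L=3 J1=0 J2=0
PS@0,2 dof=2 J2 → L=3 J1=0 J2=1
add link → L=4 J1=0 J2=1
P@1,2 dof=1 J1 → L=4 J1=1 J2=1
P@0,1 dof=1 J1 → L=4 J1=2 J2=1
C@2,3 dof=2 J2 → L=4 J1=2 J2=2
add link → L=5 J1=2 J2=2
P@4,3 dof=1 J1 → L=5 J1=3 J2=2
P@3,1 dof=1 J1 → L=5 J1=4 J2=2
R@4,2 dof=1 J1 → L=5 J1=5 J2=2
P@0,3 dof=1 J1 → L=5 J1=6 J2=2
M=3(L−1)−2J1−J2=3·4−2·6−2=-2

M = -2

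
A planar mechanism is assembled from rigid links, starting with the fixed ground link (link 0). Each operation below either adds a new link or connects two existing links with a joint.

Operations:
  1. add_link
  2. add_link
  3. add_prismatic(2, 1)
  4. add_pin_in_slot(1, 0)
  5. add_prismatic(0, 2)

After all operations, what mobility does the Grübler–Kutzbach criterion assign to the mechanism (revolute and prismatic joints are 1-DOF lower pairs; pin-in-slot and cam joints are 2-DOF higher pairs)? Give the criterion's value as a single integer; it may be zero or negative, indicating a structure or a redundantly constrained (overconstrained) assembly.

M = 1

[1;0;0] (link 0 is ground)
L+ [2;0;0]
L+ [3;0;0]
P(2,1)∈J1 [3;1;0]
PS(1,0)∈J2 [3;1;1]
P(0,2)∈J1 [3;2;1]
mobility = 6 − 4 − 1 = 1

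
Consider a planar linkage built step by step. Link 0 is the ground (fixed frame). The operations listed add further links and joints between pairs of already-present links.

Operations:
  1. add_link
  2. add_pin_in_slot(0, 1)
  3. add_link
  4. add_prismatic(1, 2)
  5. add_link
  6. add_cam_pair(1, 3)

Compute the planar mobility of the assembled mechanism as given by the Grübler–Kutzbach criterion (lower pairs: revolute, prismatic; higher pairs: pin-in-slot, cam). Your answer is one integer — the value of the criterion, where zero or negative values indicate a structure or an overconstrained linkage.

[1;0;0] (link 0 is ground)
L+ [2;0;0]
PS(0,1)∈J2 [2;0;1]
L+ [3;0;1]
P(1,2)∈J1 [3;1;1]
L+ [4;1;1]
C(1,3)∈J2 [4;1;2]
mobility = 9 − 2 − 2 = 5

M = 5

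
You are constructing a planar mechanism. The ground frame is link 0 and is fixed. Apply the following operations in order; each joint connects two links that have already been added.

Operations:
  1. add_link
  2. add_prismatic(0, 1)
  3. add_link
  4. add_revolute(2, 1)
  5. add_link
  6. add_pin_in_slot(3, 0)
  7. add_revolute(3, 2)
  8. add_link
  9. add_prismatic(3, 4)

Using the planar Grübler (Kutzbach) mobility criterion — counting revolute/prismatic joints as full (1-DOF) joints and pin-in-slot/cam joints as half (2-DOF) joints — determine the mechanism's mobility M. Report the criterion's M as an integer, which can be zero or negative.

L=1 J1=0 J2=0
add link → L=2 J1=0 J2=0
P@0,1 dof=1 J1 → L=2 J1=1 J2=0
add link → L=3 J1=1 J2=0
R@2,1 dof=1 J1 → L=3 J1=2 J2=0
add link → L=4 J1=2 J2=0
PS@3,0 dof=2 J2 → L=4 J1=2 J2=1
R@3,2 dof=1 J1 → L=4 J1=3 J2=1
add link → L=5 J1=3 J2=1
P@3,4 dof=1 J1 → L=5 J1=4 J2=1
M=3(L−1)−2J1−J2=3·4−2·4−1=3

M = 3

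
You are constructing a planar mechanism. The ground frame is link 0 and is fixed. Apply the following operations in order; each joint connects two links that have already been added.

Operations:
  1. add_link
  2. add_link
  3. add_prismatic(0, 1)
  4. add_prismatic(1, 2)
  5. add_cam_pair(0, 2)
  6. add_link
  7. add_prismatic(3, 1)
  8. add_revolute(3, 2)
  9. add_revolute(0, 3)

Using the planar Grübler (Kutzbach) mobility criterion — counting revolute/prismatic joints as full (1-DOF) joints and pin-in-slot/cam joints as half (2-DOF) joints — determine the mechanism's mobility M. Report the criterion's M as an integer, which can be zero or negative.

M = -2

ground; <1,0,0>
#1 <2,0,0>
#2 <3,0,0>
P:0↔1 J1 <3,1,0>
P:1↔2 J1 <3,2,0>
C:0↔2 J2 <3,2,1>
#3 <4,2,1>
P:3↔1 J1 <4,3,1>
R:3↔2 J1 <4,4,1>
R:0↔3 J1 <4,5,1>
3×3 − 2×5 − 1×1 = -2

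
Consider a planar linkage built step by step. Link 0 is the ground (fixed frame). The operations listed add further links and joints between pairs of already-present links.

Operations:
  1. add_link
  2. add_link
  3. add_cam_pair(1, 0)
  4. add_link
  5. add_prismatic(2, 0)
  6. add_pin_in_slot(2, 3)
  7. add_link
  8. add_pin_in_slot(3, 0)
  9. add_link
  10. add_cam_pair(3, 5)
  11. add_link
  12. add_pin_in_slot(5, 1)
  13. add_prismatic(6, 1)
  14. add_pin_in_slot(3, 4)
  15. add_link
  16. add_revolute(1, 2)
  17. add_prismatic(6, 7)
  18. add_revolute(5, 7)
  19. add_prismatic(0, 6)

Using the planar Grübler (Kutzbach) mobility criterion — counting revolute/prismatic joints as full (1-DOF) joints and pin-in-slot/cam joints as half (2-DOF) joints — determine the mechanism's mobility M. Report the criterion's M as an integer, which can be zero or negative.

ground; <1,0,0>
#1 <2,0,0>
#2 <3,0,0>
C:1↔0 J2 <3,0,1>
#3 <4,0,1>
P:2↔0 J1 <4,1,1>
PS:2↔3 J2 <4,1,2>
#4 <5,1,2>
PS:3↔0 J2 <5,1,3>
#5 <6,1,3>
C:3↔5 J2 <6,1,4>
#6 <7,1,4>
PS:5↔1 J2 <7,1,5>
P:6↔1 J1 <7,2,5>
PS:3↔4 J2 <7,2,6>
#7 <8,2,6>
R:1↔2 J1 <8,3,6>
P:6↔7 J1 <8,4,6>
R:5↔7 J1 <8,5,6>
P:0↔6 J1 <8,6,6>
3×7 − 2×6 − 1×6 = 3

M = 3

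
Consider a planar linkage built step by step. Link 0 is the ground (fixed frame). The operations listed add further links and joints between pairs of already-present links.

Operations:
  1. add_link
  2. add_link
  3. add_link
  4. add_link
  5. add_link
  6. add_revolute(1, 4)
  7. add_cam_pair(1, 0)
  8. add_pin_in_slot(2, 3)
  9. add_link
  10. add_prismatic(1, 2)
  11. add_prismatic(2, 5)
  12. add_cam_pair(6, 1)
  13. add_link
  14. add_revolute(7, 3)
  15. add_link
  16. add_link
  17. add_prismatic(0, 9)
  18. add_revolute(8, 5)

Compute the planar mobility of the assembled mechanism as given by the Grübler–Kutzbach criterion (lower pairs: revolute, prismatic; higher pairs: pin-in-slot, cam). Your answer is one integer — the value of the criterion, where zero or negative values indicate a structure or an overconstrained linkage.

M = 12

link 0 = ground. State L|J1|J2 = 1|0|0
+link1  2|0|0
+link2  3|0|0
+link3  4|0|0
+link4  5|0|0
+link5  6|0|0
R(1,4) f=1→J1  6|1|0
C(1,0) f=2→J2  6|1|1
PS(2,3) f=2→J2  6|1|2
+link6  7|1|2
P(1,2) f=1→J1  7|2|2
P(2,5) f=1→J1  7|3|2
C(6,1) f=2→J2  7|3|3
+link7  8|3|3
R(7,3) f=1→J1  8|4|3
+link8  9|4|3
+link9  10|4|3
P(0,9) f=1→J1  10|5|3
R(8,5) f=1→J1  10|6|3
M = 3(10−1)−2·6−3 = 27−12−3 = 12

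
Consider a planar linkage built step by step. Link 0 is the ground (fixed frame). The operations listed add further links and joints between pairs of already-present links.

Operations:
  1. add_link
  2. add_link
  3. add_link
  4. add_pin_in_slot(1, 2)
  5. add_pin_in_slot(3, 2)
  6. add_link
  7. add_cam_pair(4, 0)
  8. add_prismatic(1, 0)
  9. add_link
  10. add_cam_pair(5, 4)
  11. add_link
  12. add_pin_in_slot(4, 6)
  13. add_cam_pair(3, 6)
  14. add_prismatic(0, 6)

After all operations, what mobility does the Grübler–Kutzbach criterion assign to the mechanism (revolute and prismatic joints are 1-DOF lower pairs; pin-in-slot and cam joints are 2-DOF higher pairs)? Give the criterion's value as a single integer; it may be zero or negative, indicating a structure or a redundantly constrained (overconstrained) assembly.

M = 8

link 0 = ground. State L|J1|J2 = 1|0|0
+link1  2|0|0
+link2  3|0|0
+link3  4|0|0
PS(1,2) f=2→J2  4|0|1
PS(3,2) f=2→J2  4|0|2
+link4  5|0|2
C(4,0) f=2→J2  5|0|3
P(1,0) f=1→J1  5|1|3
+link5  6|1|3
C(5,4) f=2→J2  6|1|4
+link6  7|1|4
PS(4,6) f=2→J2  7|1|5
C(3,6) f=2→J2  7|1|6
P(0,6) f=1→J1  7|2|6
M = 3(7−1)−2·2−6 = 18−4−6 = 8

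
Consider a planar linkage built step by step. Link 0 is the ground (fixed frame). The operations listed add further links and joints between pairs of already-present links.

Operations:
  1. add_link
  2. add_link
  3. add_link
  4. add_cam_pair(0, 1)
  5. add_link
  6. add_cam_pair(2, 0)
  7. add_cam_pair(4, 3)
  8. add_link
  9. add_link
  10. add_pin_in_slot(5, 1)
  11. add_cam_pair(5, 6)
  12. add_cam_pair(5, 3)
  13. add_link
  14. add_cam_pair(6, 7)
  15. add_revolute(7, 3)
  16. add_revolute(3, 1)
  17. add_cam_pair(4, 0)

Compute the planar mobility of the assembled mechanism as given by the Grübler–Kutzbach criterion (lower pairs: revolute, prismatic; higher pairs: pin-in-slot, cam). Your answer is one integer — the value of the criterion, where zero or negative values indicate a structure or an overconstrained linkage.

M = 9

[1;0;0] (link 0 is ground)
L+ [2;0;0]
L+ [3;0;0]
L+ [4;0;0]
C(0,1)∈J2 [4;0;1]
L+ [5;0;1]
C(2,0)∈J2 [5;0;2]
C(4,3)∈J2 [5;0;3]
L+ [6;0;3]
L+ [7;0;3]
PS(5,1)∈J2 [7;0;4]
C(5,6)∈J2 [7;0;5]
C(5,3)∈J2 [7;0;6]
L+ [8;0;6]
C(6,7)∈J2 [8;0;7]
R(7,3)∈J1 [8;1;7]
R(3,1)∈J1 [8;2;7]
C(4,0)∈J2 [8;2;8]
mobility = 21 − 4 − 8 = 9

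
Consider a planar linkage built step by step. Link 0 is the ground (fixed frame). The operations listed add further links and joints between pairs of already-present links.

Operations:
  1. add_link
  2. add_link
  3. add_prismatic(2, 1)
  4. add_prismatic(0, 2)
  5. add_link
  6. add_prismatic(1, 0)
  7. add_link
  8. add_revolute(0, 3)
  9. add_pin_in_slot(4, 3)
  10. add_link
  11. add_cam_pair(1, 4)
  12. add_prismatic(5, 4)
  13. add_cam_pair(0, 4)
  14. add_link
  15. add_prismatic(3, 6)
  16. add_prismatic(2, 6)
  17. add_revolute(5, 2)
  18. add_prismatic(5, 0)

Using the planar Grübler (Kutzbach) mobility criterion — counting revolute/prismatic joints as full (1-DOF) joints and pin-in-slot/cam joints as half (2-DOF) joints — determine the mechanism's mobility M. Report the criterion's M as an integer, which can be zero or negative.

M = -3

ground; <1,0,0>
#1 <2,0,0>
#2 <3,0,0>
P:2↔1 J1 <3,1,0>
P:0↔2 J1 <3,2,0>
#3 <4,2,0>
P:1↔0 J1 <4,3,0>
#4 <5,3,0>
R:0↔3 J1 <5,4,0>
PS:4↔3 J2 <5,4,1>
#5 <6,4,1>
C:1↔4 J2 <6,4,2>
P:5↔4 J1 <6,5,2>
C:0↔4 J2 <6,5,3>
#6 <7,5,3>
P:3↔6 J1 <7,6,3>
P:2↔6 J1 <7,7,3>
R:5↔2 J1 <7,8,3>
P:5↔0 J1 <7,9,3>
3×6 − 2×9 − 1×3 = -3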